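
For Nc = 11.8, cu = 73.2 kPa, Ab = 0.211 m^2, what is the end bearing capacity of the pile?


Using Qb = Nc * cu * Ab
Qb = 11.8 * 73.2 * 0.211
Qb = 182.25 kN


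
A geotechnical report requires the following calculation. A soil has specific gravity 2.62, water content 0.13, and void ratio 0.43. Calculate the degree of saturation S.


Result: 0.7921

Derivation:
Using S = Gs * w / e
S = 2.62 * 0.13 / 0.43
S = 0.7921


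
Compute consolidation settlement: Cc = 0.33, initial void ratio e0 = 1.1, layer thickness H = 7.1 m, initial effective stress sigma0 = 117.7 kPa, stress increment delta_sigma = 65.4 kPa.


Using Sc = Cc * H / (1 + e0) * log10((sigma0 + delta_sigma) / sigma0)
Stress ratio = (117.7 + 65.4) / 117.7 = 1.55565
log10(1.55565) = 0.191912
Cc * H / (1 + e0) = 0.33 * 7.1 / (1 + 1.1) = 1.11571
Sc = 1.11571 * 0.191912
Sc = 0.2141 m


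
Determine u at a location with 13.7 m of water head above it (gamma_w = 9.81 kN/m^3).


Using u = gamma_w * h_w
u = 9.81 * 13.7
u = 134.4 kPa


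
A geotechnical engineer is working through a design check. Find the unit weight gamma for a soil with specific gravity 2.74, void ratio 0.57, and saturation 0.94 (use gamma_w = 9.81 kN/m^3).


Result: 20.469 kN/m^3

Derivation:
Using gamma = gamma_w * (Gs + S*e) / (1 + e)
Numerator: Gs + S*e = 2.74 + 0.94*0.57 = 3.2758
Denominator: 1 + e = 1 + 0.57 = 1.57
gamma = 9.81 * 3.2758 / 1.57
gamma = 20.469 kN/m^3


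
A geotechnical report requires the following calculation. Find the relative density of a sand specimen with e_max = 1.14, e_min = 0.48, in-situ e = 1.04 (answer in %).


Result: 15.15 %

Derivation:
Using Dr = (e_max - e) / (e_max - e_min) * 100
e_max - e = 1.14 - 1.04 = 0.1
e_max - e_min = 1.14 - 0.48 = 0.66
Dr = 0.1 / 0.66 * 100
Dr = 15.15 %


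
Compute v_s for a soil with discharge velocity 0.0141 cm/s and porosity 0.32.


Result: 0.04406 cm/s

Derivation:
Using v_s = v_d / n
v_s = 0.0141 / 0.32
v_s = 0.04406 cm/s


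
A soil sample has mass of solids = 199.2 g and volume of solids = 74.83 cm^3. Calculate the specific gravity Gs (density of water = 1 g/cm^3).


Result: 2.662

Derivation:
Using Gs = m_s / (V_s * rho_w)
Since rho_w = 1 g/cm^3:
Gs = 199.2 / 74.83
Gs = 2.662


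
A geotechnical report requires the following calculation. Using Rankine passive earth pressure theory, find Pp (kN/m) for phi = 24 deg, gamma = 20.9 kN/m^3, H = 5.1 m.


Result: 644.5 kN/m

Derivation:
Compute passive earth pressure coefficient:
Kp = tan^2(45 + phi/2) = tan^2(57.0) = 2.371184
Compute passive force:
Pp = 0.5 * Kp * gamma * H^2
Pp = 0.5 * 2.371184 * 20.9 * 5.1^2
Pp = 644.5 kN/m


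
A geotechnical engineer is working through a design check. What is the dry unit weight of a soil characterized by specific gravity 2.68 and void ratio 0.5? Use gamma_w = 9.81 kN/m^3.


Result: 17.527 kN/m^3

Derivation:
Using gamma_d = Gs * gamma_w / (1 + e)
gamma_d = 2.68 * 9.81 / (1 + 0.5)
gamma_d = 2.68 * 9.81 / 1.5
gamma_d = 17.527 kN/m^3


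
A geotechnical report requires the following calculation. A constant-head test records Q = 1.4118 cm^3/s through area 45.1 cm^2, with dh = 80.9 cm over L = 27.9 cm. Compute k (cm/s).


Compute hydraulic gradient:
i = dh / L = 80.9 / 27.9 = 2.89964
Then apply Darcy's law:
k = Q / (A * i)
k = 1.4118 / (45.1 * 2.89964)
k = 1.4118 / 130.774
k = 0.010796 cm/s


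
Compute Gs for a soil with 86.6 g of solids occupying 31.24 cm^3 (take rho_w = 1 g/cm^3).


Result: 2.772

Derivation:
Using Gs = m_s / (V_s * rho_w)
Since rho_w = 1 g/cm^3:
Gs = 86.6 / 31.24
Gs = 2.772


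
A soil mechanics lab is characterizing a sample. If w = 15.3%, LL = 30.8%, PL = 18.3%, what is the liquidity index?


Result: -0.24

Derivation:
First compute the plasticity index:
PI = LL - PL = 30.8 - 18.3 = 12.5
Then compute the liquidity index:
LI = (w - PL) / PI
LI = (15.3 - 18.3) / 12.5
LI = -0.24


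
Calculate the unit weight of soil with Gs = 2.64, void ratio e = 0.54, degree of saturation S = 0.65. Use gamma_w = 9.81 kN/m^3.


Using gamma = gamma_w * (Gs + S*e) / (1 + e)
Numerator: Gs + S*e = 2.64 + 0.65*0.54 = 2.991
Denominator: 1 + e = 1 + 0.54 = 1.54
gamma = 9.81 * 2.991 / 1.54
gamma = 19.053 kN/m^3


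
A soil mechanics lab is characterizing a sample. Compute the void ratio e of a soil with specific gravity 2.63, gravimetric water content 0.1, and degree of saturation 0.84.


Using the relation e = Gs * w / S
e = 2.63 * 0.1 / 0.84
e = 0.3131


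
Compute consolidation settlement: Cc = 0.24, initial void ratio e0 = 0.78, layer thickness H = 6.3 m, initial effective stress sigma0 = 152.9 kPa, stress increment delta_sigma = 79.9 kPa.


Using Sc = Cc * H / (1 + e0) * log10((sigma0 + delta_sigma) / sigma0)
Stress ratio = (152.9 + 79.9) / 152.9 = 1.52256
log10(1.52256) = 0.182575
Cc * H / (1 + e0) = 0.24 * 6.3 / (1 + 0.78) = 0.849438
Sc = 0.849438 * 0.182575
Sc = 0.1551 m


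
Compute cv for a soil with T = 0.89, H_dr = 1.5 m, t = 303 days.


Using cv = T * H_dr^2 / t
H_dr^2 = 1.5^2 = 2.25
cv = 0.89 * 2.25 / 303
cv = 0.00661 m^2/day


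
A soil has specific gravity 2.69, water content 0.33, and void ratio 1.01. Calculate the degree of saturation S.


Using S = Gs * w / e
S = 2.69 * 0.33 / 1.01
S = 0.8789


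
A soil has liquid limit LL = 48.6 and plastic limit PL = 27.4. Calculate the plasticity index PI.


Using PI = LL - PL
PI = 48.6 - 27.4
PI = 21.2


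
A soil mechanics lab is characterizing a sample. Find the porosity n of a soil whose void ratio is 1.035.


Using the relation n = e / (1 + e)
n = 1.035 / (1 + 1.035)
n = 1.035 / 2.035
n = 0.5086


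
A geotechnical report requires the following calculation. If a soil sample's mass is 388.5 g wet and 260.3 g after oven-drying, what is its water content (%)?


Using w = (m_wet - m_dry) / m_dry * 100
m_wet - m_dry = 388.5 - 260.3 = 128.2 g
w = 128.2 / 260.3 * 100
w = 49.25 %


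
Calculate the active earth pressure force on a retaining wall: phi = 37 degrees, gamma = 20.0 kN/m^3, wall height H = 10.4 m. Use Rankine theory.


Compute active earth pressure coefficient:
Ka = tan^2(45 - phi/2) = tan^2(26.5) = 0.248584
Compute active force:
Pa = 0.5 * Ka * gamma * H^2
Pa = 0.5 * 0.248584 * 20.0 * 10.4^2
Pa = 268.87 kN/m


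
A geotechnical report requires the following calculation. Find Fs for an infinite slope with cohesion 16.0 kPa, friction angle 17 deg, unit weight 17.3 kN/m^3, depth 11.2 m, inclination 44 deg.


Using Fs = c / (gamma*H*sin(beta)*cos(beta)) + tan(phi)/tan(beta)
Cohesion contribution = 16.0 / (17.3*11.2*sin(44)*cos(44))
Cohesion contribution = 0.165253
Friction contribution = tan(17)/tan(44) = 0.316593
Fs = 0.165253 + 0.316593
Fs = 0.482


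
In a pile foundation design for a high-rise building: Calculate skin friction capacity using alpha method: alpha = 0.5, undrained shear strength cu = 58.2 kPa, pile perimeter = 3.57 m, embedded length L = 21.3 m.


Using Qs = alpha * cu * perimeter * L
Qs = 0.5 * 58.2 * 3.57 * 21.3
Qs = 2212.79 kN


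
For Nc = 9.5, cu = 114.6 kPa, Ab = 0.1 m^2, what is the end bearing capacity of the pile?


Using Qb = Nc * cu * Ab
Qb = 9.5 * 114.6 * 0.1
Qb = 108.87 kN


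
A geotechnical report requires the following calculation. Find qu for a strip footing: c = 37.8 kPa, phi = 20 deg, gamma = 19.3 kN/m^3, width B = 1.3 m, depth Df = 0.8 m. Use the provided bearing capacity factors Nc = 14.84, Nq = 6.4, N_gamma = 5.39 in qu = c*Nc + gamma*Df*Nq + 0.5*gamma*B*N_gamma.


Result: 727.39 kPa

Derivation:
Compute qu = c*Nc + gamma*Df*Nq + 0.5*gamma*B*N_gamma
Term 1: 37.8 * 14.84 = 560.952
Term 2: 19.3 * 0.8 * 6.4 = 98.816
Term 3: 0.5 * 19.3 * 1.3 * 5.39 = 67.61755
qu = 560.952 + 98.816 + 67.61755
qu = 727.39 kPa


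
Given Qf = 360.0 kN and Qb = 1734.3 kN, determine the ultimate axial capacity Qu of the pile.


Using Qu = Qf + Qb
Qu = 360.0 + 1734.3
Qu = 2094.3 kN


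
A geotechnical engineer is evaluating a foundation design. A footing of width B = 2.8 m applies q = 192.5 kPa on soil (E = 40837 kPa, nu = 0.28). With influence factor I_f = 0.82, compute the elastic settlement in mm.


Using Se = q * B * (1 - nu^2) * I_f / E
1 - nu^2 = 1 - 0.28^2 = 0.9216
Se = 192.5 * 2.8 * 0.9216 * 0.82 / 40837
Se = 0.009975 m
Convert to mm: Se = 0.009975 * 1000 = 9.975 mm


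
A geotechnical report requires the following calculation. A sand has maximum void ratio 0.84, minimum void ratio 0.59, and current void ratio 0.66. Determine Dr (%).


Using Dr = (e_max - e) / (e_max - e_min) * 100
e_max - e = 0.84 - 0.66 = 0.18
e_max - e_min = 0.84 - 0.59 = 0.25
Dr = 0.18 / 0.25 * 100
Dr = 72.0 %


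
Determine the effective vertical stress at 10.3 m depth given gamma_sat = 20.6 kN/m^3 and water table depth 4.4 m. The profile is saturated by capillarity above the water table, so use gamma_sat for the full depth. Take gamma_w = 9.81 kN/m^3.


Total stress = gamma_sat * depth
sigma = 20.6 * 10.3 = 212.18 kPa
Pore water pressure u = gamma_w * (depth - d_wt)
u = 9.81 * (10.3 - 4.4) = 57.879 kPa
Effective stress = sigma - u
sigma' = 212.18 - 57.879 = 154.3 kPa


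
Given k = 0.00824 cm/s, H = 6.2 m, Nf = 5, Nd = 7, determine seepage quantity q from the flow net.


Convert k to m/s for unit consistency with H:
k = 0.00824 cm/s = 0.00824 / 100 m/s = 8.24e-05 m/s
Using q = k * H * Nf / Nd
Nf / Nd = 5 / 7 = 0.7143
q = 8.24e-05 * 6.2 * 0.7143
q = 0.0003649 m^3/s per m


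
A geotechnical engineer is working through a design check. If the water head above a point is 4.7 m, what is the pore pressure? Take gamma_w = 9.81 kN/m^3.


Using u = gamma_w * h_w
u = 9.81 * 4.7
u = 46.11 kPa


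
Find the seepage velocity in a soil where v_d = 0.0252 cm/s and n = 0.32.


Result: 0.07875 cm/s

Derivation:
Using v_s = v_d / n
v_s = 0.0252 / 0.32
v_s = 0.07875 cm/s


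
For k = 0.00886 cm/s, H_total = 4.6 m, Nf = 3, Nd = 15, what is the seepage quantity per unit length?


Result: 8.151e-05 m^3/s per m

Derivation:
Convert k to m/s for unit consistency with H:
k = 0.00886 cm/s = 0.00886 / 100 m/s = 8.86e-05 m/s
Using q = k * H * Nf / Nd
Nf / Nd = 3 / 15 = 0.2
q = 8.86e-05 * 4.6 * 0.2
q = 8.151e-05 m^3/s per m


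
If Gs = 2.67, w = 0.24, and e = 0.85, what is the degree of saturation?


Result: 0.7539

Derivation:
Using S = Gs * w / e
S = 2.67 * 0.24 / 0.85
S = 0.7539


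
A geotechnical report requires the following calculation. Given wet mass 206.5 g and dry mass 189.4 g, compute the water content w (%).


Using w = (m_wet - m_dry) / m_dry * 100
m_wet - m_dry = 206.5 - 189.4 = 17.1 g
w = 17.1 / 189.4 * 100
w = 9.03 %


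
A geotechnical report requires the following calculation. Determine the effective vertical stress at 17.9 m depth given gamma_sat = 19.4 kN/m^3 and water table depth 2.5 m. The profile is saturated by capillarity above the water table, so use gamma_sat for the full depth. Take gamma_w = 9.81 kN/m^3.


Total stress = gamma_sat * depth
sigma = 19.4 * 17.9 = 347.26 kPa
Pore water pressure u = gamma_w * (depth - d_wt)
u = 9.81 * (17.9 - 2.5) = 151.074 kPa
Effective stress = sigma - u
sigma' = 347.26 - 151.074 = 196.19 kPa


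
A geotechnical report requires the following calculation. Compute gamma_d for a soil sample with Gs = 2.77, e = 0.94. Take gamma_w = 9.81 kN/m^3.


Using gamma_d = Gs * gamma_w / (1 + e)
gamma_d = 2.77 * 9.81 / (1 + 0.94)
gamma_d = 2.77 * 9.81 / 1.94
gamma_d = 14.007 kN/m^3


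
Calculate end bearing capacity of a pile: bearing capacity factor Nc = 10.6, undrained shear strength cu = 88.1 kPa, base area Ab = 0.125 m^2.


Using Qb = Nc * cu * Ab
Qb = 10.6 * 88.1 * 0.125
Qb = 116.73 kN


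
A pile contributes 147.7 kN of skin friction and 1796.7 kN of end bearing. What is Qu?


Using Qu = Qf + Qb
Qu = 147.7 + 1796.7
Qu = 1944.4 kN


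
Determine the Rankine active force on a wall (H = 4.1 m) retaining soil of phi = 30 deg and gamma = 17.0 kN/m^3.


Result: 47.63 kN/m

Derivation:
Compute active earth pressure coefficient:
Ka = tan^2(45 - phi/2) = tan^2(30.0) = 0.333333
Compute active force:
Pa = 0.5 * Ka * gamma * H^2
Pa = 0.5 * 0.333333 * 17.0 * 4.1^2
Pa = 47.63 kN/m


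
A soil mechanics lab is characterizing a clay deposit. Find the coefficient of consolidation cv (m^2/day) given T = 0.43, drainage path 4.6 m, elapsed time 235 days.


Result: 0.03872 m^2/day

Derivation:
Using cv = T * H_dr^2 / t
H_dr^2 = 4.6^2 = 21.16
cv = 0.43 * 21.16 / 235
cv = 0.03872 m^2/day


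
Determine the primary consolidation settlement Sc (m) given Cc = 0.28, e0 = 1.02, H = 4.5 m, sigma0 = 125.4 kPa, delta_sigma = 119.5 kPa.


Using Sc = Cc * H / (1 + e0) * log10((sigma0 + delta_sigma) / sigma0)
Stress ratio = (125.4 + 119.5) / 125.4 = 1.95295
log10(1.95295) = 0.290691
Cc * H / (1 + e0) = 0.28 * 4.5 / (1 + 1.02) = 0.623762
Sc = 0.623762 * 0.290691
Sc = 0.1813 m


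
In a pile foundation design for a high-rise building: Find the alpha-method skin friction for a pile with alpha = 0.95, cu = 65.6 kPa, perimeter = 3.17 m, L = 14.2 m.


Result: 2805.27 kN

Derivation:
Using Qs = alpha * cu * perimeter * L
Qs = 0.95 * 65.6 * 3.17 * 14.2
Qs = 2805.27 kN


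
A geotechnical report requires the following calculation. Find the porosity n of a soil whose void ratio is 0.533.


Result: 0.3477

Derivation:
Using the relation n = e / (1 + e)
n = 0.533 / (1 + 0.533)
n = 0.533 / 1.533
n = 0.3477


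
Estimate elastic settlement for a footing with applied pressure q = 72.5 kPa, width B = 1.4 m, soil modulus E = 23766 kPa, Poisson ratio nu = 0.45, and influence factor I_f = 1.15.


Using Se = q * B * (1 - nu^2) * I_f / E
1 - nu^2 = 1 - 0.45^2 = 0.7975
Se = 72.5 * 1.4 * 0.7975 * 1.15 / 23766
Se = 0.003917 m
Convert to mm: Se = 0.003917 * 1000 = 3.917 mm


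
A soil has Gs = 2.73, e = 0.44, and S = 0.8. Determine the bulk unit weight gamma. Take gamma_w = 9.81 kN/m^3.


Result: 20.996 kN/m^3

Derivation:
Using gamma = gamma_w * (Gs + S*e) / (1 + e)
Numerator: Gs + S*e = 2.73 + 0.8*0.44 = 3.082
Denominator: 1 + e = 1 + 0.44 = 1.44
gamma = 9.81 * 3.082 / 1.44
gamma = 20.996 kN/m^3


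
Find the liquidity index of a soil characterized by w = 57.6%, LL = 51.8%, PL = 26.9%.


First compute the plasticity index:
PI = LL - PL = 51.8 - 26.9 = 24.9
Then compute the liquidity index:
LI = (w - PL) / PI
LI = (57.6 - 26.9) / 24.9
LI = 1.233


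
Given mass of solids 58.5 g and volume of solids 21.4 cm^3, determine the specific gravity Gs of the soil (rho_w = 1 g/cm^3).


Result: 2.734

Derivation:
Using Gs = m_s / (V_s * rho_w)
Since rho_w = 1 g/cm^3:
Gs = 58.5 / 21.4
Gs = 2.734


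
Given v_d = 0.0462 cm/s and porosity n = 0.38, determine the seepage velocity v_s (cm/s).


Result: 0.12158 cm/s

Derivation:
Using v_s = v_d / n
v_s = 0.0462 / 0.38
v_s = 0.12158 cm/s


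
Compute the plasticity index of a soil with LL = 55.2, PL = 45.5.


Using PI = LL - PL
PI = 55.2 - 45.5
PI = 9.7


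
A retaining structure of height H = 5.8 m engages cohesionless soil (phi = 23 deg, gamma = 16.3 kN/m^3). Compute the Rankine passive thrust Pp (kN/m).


Compute passive earth pressure coefficient:
Kp = tan^2(45 + phi/2) = tan^2(56.5) = 2.282623
Compute passive force:
Pp = 0.5 * Kp * gamma * H^2
Pp = 0.5 * 2.282623 * 16.3 * 5.8^2
Pp = 625.82 kN/m


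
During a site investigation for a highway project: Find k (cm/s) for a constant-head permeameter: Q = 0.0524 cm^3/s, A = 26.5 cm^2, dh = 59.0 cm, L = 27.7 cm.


Compute hydraulic gradient:
i = dh / L = 59.0 / 27.7 = 2.12996
Then apply Darcy's law:
k = Q / (A * i)
k = 0.0524 / (26.5 * 2.12996)
k = 0.0524 / 56.444
k = 0.000928 cm/s


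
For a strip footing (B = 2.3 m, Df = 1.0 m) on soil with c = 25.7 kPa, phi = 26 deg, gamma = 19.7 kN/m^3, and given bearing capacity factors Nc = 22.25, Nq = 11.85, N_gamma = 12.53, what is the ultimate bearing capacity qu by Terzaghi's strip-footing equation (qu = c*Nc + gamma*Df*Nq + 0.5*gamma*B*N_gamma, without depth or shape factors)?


Compute qu = c*Nc + gamma*Df*Nq + 0.5*gamma*B*N_gamma
Term 1: 25.7 * 22.25 = 571.825
Term 2: 19.7 * 1.0 * 11.85 = 233.445
Term 3: 0.5 * 19.7 * 2.3 * 12.53 = 283.86715
qu = 571.825 + 233.445 + 283.86715
qu = 1089.14 kPa


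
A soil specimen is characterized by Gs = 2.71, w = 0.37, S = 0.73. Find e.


Using the relation e = Gs * w / S
e = 2.71 * 0.37 / 0.73
e = 1.3736


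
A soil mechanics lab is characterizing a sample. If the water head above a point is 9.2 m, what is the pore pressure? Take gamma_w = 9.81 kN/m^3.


Using u = gamma_w * h_w
u = 9.81 * 9.2
u = 90.25 kPa


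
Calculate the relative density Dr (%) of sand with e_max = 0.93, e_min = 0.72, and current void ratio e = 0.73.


Using Dr = (e_max - e) / (e_max - e_min) * 100
e_max - e = 0.93 - 0.73 = 0.2
e_max - e_min = 0.93 - 0.72 = 0.21
Dr = 0.2 / 0.21 * 100
Dr = 95.24 %


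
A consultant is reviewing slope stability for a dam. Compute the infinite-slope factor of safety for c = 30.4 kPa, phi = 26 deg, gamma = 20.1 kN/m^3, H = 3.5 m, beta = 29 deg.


Using Fs = c / (gamma*H*sin(beta)*cos(beta)) + tan(phi)/tan(beta)
Cohesion contribution = 30.4 / (20.1*3.5*sin(29)*cos(29))
Cohesion contribution = 1.01911
Friction contribution = tan(26)/tan(29) = 0.879893
Fs = 1.01911 + 0.879893
Fs = 1.899


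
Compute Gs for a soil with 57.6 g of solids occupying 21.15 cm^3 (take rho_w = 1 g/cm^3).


Using Gs = m_s / (V_s * rho_w)
Since rho_w = 1 g/cm^3:
Gs = 57.6 / 21.15
Gs = 2.723


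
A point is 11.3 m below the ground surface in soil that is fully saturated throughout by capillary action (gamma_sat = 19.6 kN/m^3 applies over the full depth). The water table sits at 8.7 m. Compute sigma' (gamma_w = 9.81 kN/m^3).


Total stress = gamma_sat * depth
sigma = 19.6 * 11.3 = 221.48 kPa
Pore water pressure u = gamma_w * (depth - d_wt)
u = 9.81 * (11.3 - 8.7) = 25.506 kPa
Effective stress = sigma - u
sigma' = 221.48 - 25.506 = 195.97 kPa


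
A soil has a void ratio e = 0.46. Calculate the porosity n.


Using the relation n = e / (1 + e)
n = 0.46 / (1 + 0.46)
n = 0.46 / 1.46
n = 0.3151


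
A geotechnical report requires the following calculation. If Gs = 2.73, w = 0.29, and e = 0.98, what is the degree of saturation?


Using S = Gs * w / e
S = 2.73 * 0.29 / 0.98
S = 0.8079


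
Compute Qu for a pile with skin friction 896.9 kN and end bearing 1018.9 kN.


Result: 1915.8 kN

Derivation:
Using Qu = Qf + Qb
Qu = 896.9 + 1018.9
Qu = 1915.8 kN


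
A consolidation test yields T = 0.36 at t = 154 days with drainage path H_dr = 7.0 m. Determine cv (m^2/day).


Using cv = T * H_dr^2 / t
H_dr^2 = 7.0^2 = 49.0
cv = 0.36 * 49.0 / 154
cv = 0.11455 m^2/day


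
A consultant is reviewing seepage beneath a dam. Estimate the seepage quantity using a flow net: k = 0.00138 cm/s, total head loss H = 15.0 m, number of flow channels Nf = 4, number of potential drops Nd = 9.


Result: 9.2e-05 m^3/s per m

Derivation:
Convert k to m/s for unit consistency with H:
k = 0.00138 cm/s = 0.00138 / 100 m/s = 1.38e-05 m/s
Using q = k * H * Nf / Nd
Nf / Nd = 4 / 9 = 0.4444
q = 1.38e-05 * 15.0 * 0.4444
q = 9.2e-05 m^3/s per m


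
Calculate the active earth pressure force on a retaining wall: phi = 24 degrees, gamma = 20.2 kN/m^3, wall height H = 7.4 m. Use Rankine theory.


Result: 233.25 kN/m

Derivation:
Compute active earth pressure coefficient:
Ka = tan^2(45 - phi/2) = tan^2(33.0) = 0.42173
Compute active force:
Pa = 0.5 * Ka * gamma * H^2
Pa = 0.5 * 0.42173 * 20.2 * 7.4^2
Pa = 233.25 kN/m


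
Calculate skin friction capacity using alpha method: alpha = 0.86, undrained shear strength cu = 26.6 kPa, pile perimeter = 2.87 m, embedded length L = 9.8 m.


Result: 643.41 kN

Derivation:
Using Qs = alpha * cu * perimeter * L
Qs = 0.86 * 26.6 * 2.87 * 9.8
Qs = 643.41 kN


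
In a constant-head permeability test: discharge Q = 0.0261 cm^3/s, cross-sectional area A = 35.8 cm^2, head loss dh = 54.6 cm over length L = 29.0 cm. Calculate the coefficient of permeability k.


Compute hydraulic gradient:
i = dh / L = 54.6 / 29.0 = 1.88276
Then apply Darcy's law:
k = Q / (A * i)
k = 0.0261 / (35.8 * 1.88276)
k = 0.0261 / 67.4028
k = 0.000387 cm/s


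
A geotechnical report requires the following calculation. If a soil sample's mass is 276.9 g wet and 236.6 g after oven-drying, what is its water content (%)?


Using w = (m_wet - m_dry) / m_dry * 100
m_wet - m_dry = 276.9 - 236.6 = 40.3 g
w = 40.3 / 236.6 * 100
w = 17.03 %


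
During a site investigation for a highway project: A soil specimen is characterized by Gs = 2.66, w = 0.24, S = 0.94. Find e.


Using the relation e = Gs * w / S
e = 2.66 * 0.24 / 0.94
e = 0.6791


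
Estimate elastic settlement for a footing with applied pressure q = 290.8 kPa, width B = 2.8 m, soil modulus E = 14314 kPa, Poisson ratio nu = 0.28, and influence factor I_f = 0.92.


Using Se = q * B * (1 - nu^2) * I_f / E
1 - nu^2 = 1 - 0.28^2 = 0.9216
Se = 290.8 * 2.8 * 0.9216 * 0.92 / 14314
Se = 0.048230 m
Convert to mm: Se = 0.048230 * 1000 = 48.23 mm


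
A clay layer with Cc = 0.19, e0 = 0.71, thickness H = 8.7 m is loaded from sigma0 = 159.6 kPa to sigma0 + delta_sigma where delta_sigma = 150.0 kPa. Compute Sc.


Result: 0.2782 m

Derivation:
Using Sc = Cc * H / (1 + e0) * log10((sigma0 + delta_sigma) / sigma0)
Stress ratio = (159.6 + 150.0) / 159.6 = 1.93985
log10(1.93985) = 0.287768
Cc * H / (1 + e0) = 0.19 * 8.7 / (1 + 0.71) = 0.966667
Sc = 0.966667 * 0.287768
Sc = 0.2782 m


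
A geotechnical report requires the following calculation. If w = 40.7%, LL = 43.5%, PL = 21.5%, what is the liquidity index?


First compute the plasticity index:
PI = LL - PL = 43.5 - 21.5 = 22.0
Then compute the liquidity index:
LI = (w - PL) / PI
LI = (40.7 - 21.5) / 22.0
LI = 0.873


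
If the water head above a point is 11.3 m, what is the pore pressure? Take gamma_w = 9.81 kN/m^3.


Result: 110.85 kPa

Derivation:
Using u = gamma_w * h_w
u = 9.81 * 11.3
u = 110.85 kPa


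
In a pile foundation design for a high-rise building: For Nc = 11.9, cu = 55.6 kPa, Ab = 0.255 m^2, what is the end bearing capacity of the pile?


Using Qb = Nc * cu * Ab
Qb = 11.9 * 55.6 * 0.255
Qb = 168.72 kN


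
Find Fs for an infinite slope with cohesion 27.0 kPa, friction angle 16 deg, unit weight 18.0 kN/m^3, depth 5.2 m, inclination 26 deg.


Result: 1.32

Derivation:
Using Fs = c / (gamma*H*sin(beta)*cos(beta)) + tan(phi)/tan(beta)
Cohesion contribution = 27.0 / (18.0*5.2*sin(26)*cos(26))
Cohesion contribution = 0.732126
Friction contribution = tan(16)/tan(26) = 0.587915
Fs = 0.732126 + 0.587915
Fs = 1.32


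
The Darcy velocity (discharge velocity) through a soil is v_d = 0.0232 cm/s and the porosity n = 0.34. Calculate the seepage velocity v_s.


Using v_s = v_d / n
v_s = 0.0232 / 0.34
v_s = 0.06824 cm/s


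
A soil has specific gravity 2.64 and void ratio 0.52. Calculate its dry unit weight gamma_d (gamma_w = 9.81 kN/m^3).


Using gamma_d = Gs * gamma_w / (1 + e)
gamma_d = 2.64 * 9.81 / (1 + 0.52)
gamma_d = 2.64 * 9.81 / 1.52
gamma_d = 17.038 kN/m^3


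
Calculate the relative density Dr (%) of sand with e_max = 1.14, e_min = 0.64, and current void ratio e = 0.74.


Using Dr = (e_max - e) / (e_max - e_min) * 100
e_max - e = 1.14 - 0.74 = 0.4
e_max - e_min = 1.14 - 0.64 = 0.5
Dr = 0.4 / 0.5 * 100
Dr = 80.0 %


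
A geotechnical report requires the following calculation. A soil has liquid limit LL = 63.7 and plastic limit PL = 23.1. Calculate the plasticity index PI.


Result: 40.6

Derivation:
Using PI = LL - PL
PI = 63.7 - 23.1
PI = 40.6


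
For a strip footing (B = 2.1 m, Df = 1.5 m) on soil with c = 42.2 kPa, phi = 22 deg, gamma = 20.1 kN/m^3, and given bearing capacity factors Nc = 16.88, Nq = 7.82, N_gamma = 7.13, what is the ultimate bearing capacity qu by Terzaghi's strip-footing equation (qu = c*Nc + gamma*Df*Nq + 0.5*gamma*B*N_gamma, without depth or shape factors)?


Compute qu = c*Nc + gamma*Df*Nq + 0.5*gamma*B*N_gamma
Term 1: 42.2 * 16.88 = 712.336
Term 2: 20.1 * 1.5 * 7.82 = 235.773
Term 3: 0.5 * 20.1 * 2.1 * 7.13 = 150.47865
qu = 712.336 + 235.773 + 150.47865
qu = 1098.59 kPa


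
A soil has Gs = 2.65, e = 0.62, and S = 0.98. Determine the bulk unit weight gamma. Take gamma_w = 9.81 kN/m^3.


Result: 19.727 kN/m^3

Derivation:
Using gamma = gamma_w * (Gs + S*e) / (1 + e)
Numerator: Gs + S*e = 2.65 + 0.98*0.62 = 3.2576
Denominator: 1 + e = 1 + 0.62 = 1.62
gamma = 9.81 * 3.2576 / 1.62
gamma = 19.727 kN/m^3


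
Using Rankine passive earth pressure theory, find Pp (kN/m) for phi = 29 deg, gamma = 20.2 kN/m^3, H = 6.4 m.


Compute passive earth pressure coefficient:
Kp = tan^2(45 + phi/2) = tan^2(59.5) = 2.88206
Compute passive force:
Pp = 0.5 * Kp * gamma * H^2
Pp = 0.5 * 2.88206 * 20.2 * 6.4^2
Pp = 1192.3 kN/m


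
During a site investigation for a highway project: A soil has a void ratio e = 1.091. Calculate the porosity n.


Using the relation n = e / (1 + e)
n = 1.091 / (1 + 1.091)
n = 1.091 / 2.091
n = 0.5218


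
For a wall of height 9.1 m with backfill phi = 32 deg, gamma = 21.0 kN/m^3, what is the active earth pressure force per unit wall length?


Compute active earth pressure coefficient:
Ka = tan^2(45 - phi/2) = tan^2(29.0) = 0.307259
Compute active force:
Pa = 0.5 * Ka * gamma * H^2
Pa = 0.5 * 0.307259 * 21.0 * 9.1^2
Pa = 267.16 kN/m


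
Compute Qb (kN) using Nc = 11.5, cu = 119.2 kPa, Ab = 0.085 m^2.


Using Qb = Nc * cu * Ab
Qb = 11.5 * 119.2 * 0.085
Qb = 116.52 kN


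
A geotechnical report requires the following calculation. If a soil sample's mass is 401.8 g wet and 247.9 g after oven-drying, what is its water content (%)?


Result: 62.08 %

Derivation:
Using w = (m_wet - m_dry) / m_dry * 100
m_wet - m_dry = 401.8 - 247.9 = 153.9 g
w = 153.9 / 247.9 * 100
w = 62.08 %


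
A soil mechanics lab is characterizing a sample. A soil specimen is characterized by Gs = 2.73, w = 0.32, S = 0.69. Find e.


Result: 1.2661

Derivation:
Using the relation e = Gs * w / S
e = 2.73 * 0.32 / 0.69
e = 1.2661


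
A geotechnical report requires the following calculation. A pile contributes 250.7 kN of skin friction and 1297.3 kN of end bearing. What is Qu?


Using Qu = Qf + Qb
Qu = 250.7 + 1297.3
Qu = 1548.0 kN


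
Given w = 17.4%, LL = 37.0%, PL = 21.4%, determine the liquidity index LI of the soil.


First compute the plasticity index:
PI = LL - PL = 37.0 - 21.4 = 15.6
Then compute the liquidity index:
LI = (w - PL) / PI
LI = (17.4 - 21.4) / 15.6
LI = -0.256


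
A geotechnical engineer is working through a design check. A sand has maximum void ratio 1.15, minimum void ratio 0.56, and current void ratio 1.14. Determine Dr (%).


Result: 1.69 %

Derivation:
Using Dr = (e_max - e) / (e_max - e_min) * 100
e_max - e = 1.15 - 1.14 = 0.01
e_max - e_min = 1.15 - 0.56 = 0.59
Dr = 0.01 / 0.59 * 100
Dr = 1.69 %


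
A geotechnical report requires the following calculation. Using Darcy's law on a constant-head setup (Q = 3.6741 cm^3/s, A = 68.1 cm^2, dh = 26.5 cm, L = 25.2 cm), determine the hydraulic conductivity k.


Result: 0.051305 cm/s

Derivation:
Compute hydraulic gradient:
i = dh / L = 26.5 / 25.2 = 1.05159
Then apply Darcy's law:
k = Q / (A * i)
k = 3.6741 / (68.1 * 1.05159)
k = 3.6741 / 71.6131
k = 0.051305 cm/s


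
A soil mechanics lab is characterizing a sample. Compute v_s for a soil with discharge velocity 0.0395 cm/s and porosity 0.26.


Using v_s = v_d / n
v_s = 0.0395 / 0.26
v_s = 0.15192 cm/s


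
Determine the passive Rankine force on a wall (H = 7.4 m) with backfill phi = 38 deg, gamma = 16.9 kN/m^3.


Compute passive earth pressure coefficient:
Kp = tan^2(45 + phi/2) = tan^2(64.0) = 4.203746
Compute passive force:
Pp = 0.5 * Kp * gamma * H^2
Pp = 0.5 * 4.203746 * 16.9 * 7.4^2
Pp = 1945.17 kN/m


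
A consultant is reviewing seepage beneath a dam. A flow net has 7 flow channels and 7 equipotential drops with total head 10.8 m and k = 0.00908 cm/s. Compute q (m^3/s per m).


Result: 0.0009806 m^3/s per m

Derivation:
Convert k to m/s for unit consistency with H:
k = 0.00908 cm/s = 0.00908 / 100 m/s = 9.08e-05 m/s
Using q = k * H * Nf / Nd
Nf / Nd = 7 / 7 = 1.0
q = 9.08e-05 * 10.8 * 1.0
q = 0.0009806 m^3/s per m


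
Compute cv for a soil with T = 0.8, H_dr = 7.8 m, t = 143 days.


Using cv = T * H_dr^2 / t
H_dr^2 = 7.8^2 = 60.84
cv = 0.8 * 60.84 / 143
cv = 0.34036 m^2/day


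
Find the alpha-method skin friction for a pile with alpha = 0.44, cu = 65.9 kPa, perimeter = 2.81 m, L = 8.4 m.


Using Qs = alpha * cu * perimeter * L
Qs = 0.44 * 65.9 * 2.81 * 8.4
Qs = 684.42 kN


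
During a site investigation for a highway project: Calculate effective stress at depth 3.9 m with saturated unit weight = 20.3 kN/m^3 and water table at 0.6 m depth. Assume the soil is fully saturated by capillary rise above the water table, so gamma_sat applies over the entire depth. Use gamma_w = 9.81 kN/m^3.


Total stress = gamma_sat * depth
sigma = 20.3 * 3.9 = 79.17 kPa
Pore water pressure u = gamma_w * (depth - d_wt)
u = 9.81 * (3.9 - 0.6) = 32.373 kPa
Effective stress = sigma - u
sigma' = 79.17 - 32.373 = 46.8 kPa


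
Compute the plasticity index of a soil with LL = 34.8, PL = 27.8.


Result: 7.0

Derivation:
Using PI = LL - PL
PI = 34.8 - 27.8
PI = 7.0


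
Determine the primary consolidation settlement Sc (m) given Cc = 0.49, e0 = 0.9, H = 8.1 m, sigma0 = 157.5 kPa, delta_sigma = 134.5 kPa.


Using Sc = Cc * H / (1 + e0) * log10((sigma0 + delta_sigma) / sigma0)
Stress ratio = (157.5 + 134.5) / 157.5 = 1.85397
log10(1.85397) = 0.268102
Cc * H / (1 + e0) = 0.49 * 8.1 / (1 + 0.9) = 2.08895
Sc = 2.08895 * 0.268102
Sc = 0.5601 m


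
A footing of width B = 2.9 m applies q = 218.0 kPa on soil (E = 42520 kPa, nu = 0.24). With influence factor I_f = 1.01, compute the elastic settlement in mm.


Using Se = q * B * (1 - nu^2) * I_f / E
1 - nu^2 = 1 - 0.24^2 = 0.9424
Se = 218.0 * 2.9 * 0.9424 * 1.01 / 42520
Se = 0.014152 m
Convert to mm: Se = 0.014152 * 1000 = 14.152 mm


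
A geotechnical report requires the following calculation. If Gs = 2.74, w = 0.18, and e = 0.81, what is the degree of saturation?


Result: 0.6089

Derivation:
Using S = Gs * w / e
S = 2.74 * 0.18 / 0.81
S = 0.6089


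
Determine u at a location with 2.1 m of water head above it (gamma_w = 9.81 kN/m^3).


Using u = gamma_w * h_w
u = 9.81 * 2.1
u = 20.6 kPa


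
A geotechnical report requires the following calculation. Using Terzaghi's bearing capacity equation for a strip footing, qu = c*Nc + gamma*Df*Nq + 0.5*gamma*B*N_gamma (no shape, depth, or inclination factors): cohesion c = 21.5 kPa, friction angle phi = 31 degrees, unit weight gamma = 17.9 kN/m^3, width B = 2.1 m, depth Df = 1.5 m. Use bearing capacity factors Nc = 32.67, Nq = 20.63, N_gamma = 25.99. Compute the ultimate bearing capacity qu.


Compute qu = c*Nc + gamma*Df*Nq + 0.5*gamma*B*N_gamma
Term 1: 21.5 * 32.67 = 702.405
Term 2: 17.9 * 1.5 * 20.63 = 553.9155
Term 3: 0.5 * 17.9 * 2.1 * 25.99 = 488.48205
qu = 702.405 + 553.9155 + 488.48205
qu = 1744.8 kPa


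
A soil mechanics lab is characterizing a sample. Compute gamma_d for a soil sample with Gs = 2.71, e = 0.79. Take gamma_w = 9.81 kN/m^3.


Using gamma_d = Gs * gamma_w / (1 + e)
gamma_d = 2.71 * 9.81 / (1 + 0.79)
gamma_d = 2.71 * 9.81 / 1.79
gamma_d = 14.852 kN/m^3


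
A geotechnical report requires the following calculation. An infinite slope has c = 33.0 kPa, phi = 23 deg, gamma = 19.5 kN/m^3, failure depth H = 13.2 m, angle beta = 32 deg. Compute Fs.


Result: 0.965

Derivation:
Using Fs = c / (gamma*H*sin(beta)*cos(beta)) + tan(phi)/tan(beta)
Cohesion contribution = 33.0 / (19.5*13.2*sin(32)*cos(32))
Cohesion contribution = 0.285283
Friction contribution = tan(23)/tan(32) = 0.679302
Fs = 0.285283 + 0.679302
Fs = 0.965


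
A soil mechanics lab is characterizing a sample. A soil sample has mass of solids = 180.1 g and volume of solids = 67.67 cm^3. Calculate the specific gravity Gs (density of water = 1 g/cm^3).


Result: 2.661

Derivation:
Using Gs = m_s / (V_s * rho_w)
Since rho_w = 1 g/cm^3:
Gs = 180.1 / 67.67
Gs = 2.661


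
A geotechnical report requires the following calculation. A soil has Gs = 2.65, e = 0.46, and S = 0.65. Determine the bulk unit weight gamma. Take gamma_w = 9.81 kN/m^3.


Result: 19.815 kN/m^3

Derivation:
Using gamma = gamma_w * (Gs + S*e) / (1 + e)
Numerator: Gs + S*e = 2.65 + 0.65*0.46 = 2.949
Denominator: 1 + e = 1 + 0.46 = 1.46
gamma = 9.81 * 2.949 / 1.46
gamma = 19.815 kN/m^3


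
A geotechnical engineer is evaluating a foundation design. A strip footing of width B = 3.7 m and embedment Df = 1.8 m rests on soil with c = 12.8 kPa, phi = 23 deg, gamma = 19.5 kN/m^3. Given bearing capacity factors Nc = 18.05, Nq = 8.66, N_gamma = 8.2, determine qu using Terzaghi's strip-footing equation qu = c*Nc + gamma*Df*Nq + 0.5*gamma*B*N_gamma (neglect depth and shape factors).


Compute qu = c*Nc + gamma*Df*Nq + 0.5*gamma*B*N_gamma
Term 1: 12.8 * 18.05 = 231.04
Term 2: 19.5 * 1.8 * 8.66 = 303.966
Term 3: 0.5 * 19.5 * 3.7 * 8.2 = 295.815
qu = 231.04 + 303.966 + 295.815
qu = 830.82 kPa


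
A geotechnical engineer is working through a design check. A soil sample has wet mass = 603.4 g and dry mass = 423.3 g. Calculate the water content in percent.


Result: 42.55 %

Derivation:
Using w = (m_wet - m_dry) / m_dry * 100
m_wet - m_dry = 603.4 - 423.3 = 180.1 g
w = 180.1 / 423.3 * 100
w = 42.55 %


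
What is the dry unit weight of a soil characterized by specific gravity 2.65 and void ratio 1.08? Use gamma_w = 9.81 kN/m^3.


Using gamma_d = Gs * gamma_w / (1 + e)
gamma_d = 2.65 * 9.81 / (1 + 1.08)
gamma_d = 2.65 * 9.81 / 2.08
gamma_d = 12.498 kN/m^3


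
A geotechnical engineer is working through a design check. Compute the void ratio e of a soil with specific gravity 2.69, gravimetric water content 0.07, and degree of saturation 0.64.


Using the relation e = Gs * w / S
e = 2.69 * 0.07 / 0.64
e = 0.2942


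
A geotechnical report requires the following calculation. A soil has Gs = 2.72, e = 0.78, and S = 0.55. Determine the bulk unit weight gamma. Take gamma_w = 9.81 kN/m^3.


Using gamma = gamma_w * (Gs + S*e) / (1 + e)
Numerator: Gs + S*e = 2.72 + 0.55*0.78 = 3.149
Denominator: 1 + e = 1 + 0.78 = 1.78
gamma = 9.81 * 3.149 / 1.78
gamma = 17.355 kN/m^3


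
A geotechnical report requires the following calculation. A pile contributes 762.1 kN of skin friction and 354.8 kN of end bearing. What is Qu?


Using Qu = Qf + Qb
Qu = 762.1 + 354.8
Qu = 1116.9 kN


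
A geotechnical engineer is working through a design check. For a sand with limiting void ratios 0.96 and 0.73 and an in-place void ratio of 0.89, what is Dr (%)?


Using Dr = (e_max - e) / (e_max - e_min) * 100
e_max - e = 0.96 - 0.89 = 0.07
e_max - e_min = 0.96 - 0.73 = 0.23
Dr = 0.07 / 0.23 * 100
Dr = 30.43 %


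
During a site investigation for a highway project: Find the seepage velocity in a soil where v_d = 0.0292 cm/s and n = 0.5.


Result: 0.0584 cm/s

Derivation:
Using v_s = v_d / n
v_s = 0.0292 / 0.5
v_s = 0.0584 cm/s


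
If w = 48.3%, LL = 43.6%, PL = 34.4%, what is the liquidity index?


Result: 1.511

Derivation:
First compute the plasticity index:
PI = LL - PL = 43.6 - 34.4 = 9.2
Then compute the liquidity index:
LI = (w - PL) / PI
LI = (48.3 - 34.4) / 9.2
LI = 1.511


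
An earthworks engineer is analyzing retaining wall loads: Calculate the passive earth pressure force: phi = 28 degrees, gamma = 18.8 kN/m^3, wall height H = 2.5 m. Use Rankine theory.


Compute passive earth pressure coefficient:
Kp = tan^2(45 + phi/2) = tan^2(59.0) = 2.769826
Compute passive force:
Pp = 0.5 * Kp * gamma * H^2
Pp = 0.5 * 2.769826 * 18.8 * 2.5^2
Pp = 162.73 kN/m


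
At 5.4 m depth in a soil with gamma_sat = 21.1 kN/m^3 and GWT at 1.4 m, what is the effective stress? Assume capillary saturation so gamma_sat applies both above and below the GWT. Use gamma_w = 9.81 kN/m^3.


Total stress = gamma_sat * depth
sigma = 21.1 * 5.4 = 113.94 kPa
Pore water pressure u = gamma_w * (depth - d_wt)
u = 9.81 * (5.4 - 1.4) = 39.24 kPa
Effective stress = sigma - u
sigma' = 113.94 - 39.24 = 74.7 kPa


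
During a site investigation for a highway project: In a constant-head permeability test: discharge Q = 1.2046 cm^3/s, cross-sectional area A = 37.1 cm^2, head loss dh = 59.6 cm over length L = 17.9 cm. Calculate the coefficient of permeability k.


Compute hydraulic gradient:
i = dh / L = 59.6 / 17.9 = 3.32961
Then apply Darcy's law:
k = Q / (A * i)
k = 1.2046 / (37.1 * 3.32961)
k = 1.2046 / 123.528
k = 0.009752 cm/s


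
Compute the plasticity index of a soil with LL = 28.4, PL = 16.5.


Using PI = LL - PL
PI = 28.4 - 16.5
PI = 11.9


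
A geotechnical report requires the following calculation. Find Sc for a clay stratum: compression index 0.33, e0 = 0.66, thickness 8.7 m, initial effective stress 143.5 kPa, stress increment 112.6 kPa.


Using Sc = Cc * H / (1 + e0) * log10((sigma0 + delta_sigma) / sigma0)
Stress ratio = (143.5 + 112.6) / 143.5 = 1.78467
log10(1.78467) = 0.251558
Cc * H / (1 + e0) = 0.33 * 8.7 / (1 + 0.66) = 1.72952
Sc = 1.72952 * 0.251558
Sc = 0.4351 m


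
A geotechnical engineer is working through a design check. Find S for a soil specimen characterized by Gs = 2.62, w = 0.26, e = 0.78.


Using S = Gs * w / e
S = 2.62 * 0.26 / 0.78
S = 0.8733


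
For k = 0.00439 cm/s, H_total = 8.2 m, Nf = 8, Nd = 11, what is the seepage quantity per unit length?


Result: 0.0002618 m^3/s per m

Derivation:
Convert k to m/s for unit consistency with H:
k = 0.00439 cm/s = 0.00439 / 100 m/s = 4.39e-05 m/s
Using q = k * H * Nf / Nd
Nf / Nd = 8 / 11 = 0.7273
q = 4.39e-05 * 8.2 * 0.7273
q = 0.0002618 m^3/s per m


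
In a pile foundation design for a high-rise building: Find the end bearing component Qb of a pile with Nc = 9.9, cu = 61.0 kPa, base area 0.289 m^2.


Using Qb = Nc * cu * Ab
Qb = 9.9 * 61.0 * 0.289
Qb = 174.53 kN


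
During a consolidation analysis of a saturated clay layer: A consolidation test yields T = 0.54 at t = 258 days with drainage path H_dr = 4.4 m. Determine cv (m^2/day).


Using cv = T * H_dr^2 / t
H_dr^2 = 4.4^2 = 19.36
cv = 0.54 * 19.36 / 258
cv = 0.04052 m^2/day


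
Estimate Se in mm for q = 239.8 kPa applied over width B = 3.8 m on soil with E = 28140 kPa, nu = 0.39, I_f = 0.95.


Result: 26.084 mm

Derivation:
Using Se = q * B * (1 - nu^2) * I_f / E
1 - nu^2 = 1 - 0.39^2 = 0.8479
Se = 239.8 * 3.8 * 0.8479 * 0.95 / 28140
Se = 0.026084 m
Convert to mm: Se = 0.026084 * 1000 = 26.084 mm


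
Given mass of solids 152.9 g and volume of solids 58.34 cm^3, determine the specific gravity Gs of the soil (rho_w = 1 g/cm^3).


Using Gs = m_s / (V_s * rho_w)
Since rho_w = 1 g/cm^3:
Gs = 152.9 / 58.34
Gs = 2.621


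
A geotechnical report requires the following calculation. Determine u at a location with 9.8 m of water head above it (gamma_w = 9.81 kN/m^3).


Using u = gamma_w * h_w
u = 9.81 * 9.8
u = 96.14 kPa


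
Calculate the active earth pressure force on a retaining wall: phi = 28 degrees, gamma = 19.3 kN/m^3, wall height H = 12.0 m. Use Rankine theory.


Compute active earth pressure coefficient:
Ka = tan^2(45 - phi/2) = tan^2(31.0) = 0.361033
Compute active force:
Pa = 0.5 * Ka * gamma * H^2
Pa = 0.5 * 0.361033 * 19.3 * 12.0^2
Pa = 501.69 kN/m


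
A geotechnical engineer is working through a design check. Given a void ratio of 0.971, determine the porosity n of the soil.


Using the relation n = e / (1 + e)
n = 0.971 / (1 + 0.971)
n = 0.971 / 1.971
n = 0.4926


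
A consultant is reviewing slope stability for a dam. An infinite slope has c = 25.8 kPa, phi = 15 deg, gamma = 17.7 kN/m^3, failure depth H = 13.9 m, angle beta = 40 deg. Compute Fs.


Result: 0.532

Derivation:
Using Fs = c / (gamma*H*sin(beta)*cos(beta)) + tan(phi)/tan(beta)
Cohesion contribution = 25.8 / (17.7*13.9*sin(40)*cos(40))
Cohesion contribution = 0.212966
Friction contribution = tan(15)/tan(40) = 0.319329
Fs = 0.212966 + 0.319329
Fs = 0.532
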